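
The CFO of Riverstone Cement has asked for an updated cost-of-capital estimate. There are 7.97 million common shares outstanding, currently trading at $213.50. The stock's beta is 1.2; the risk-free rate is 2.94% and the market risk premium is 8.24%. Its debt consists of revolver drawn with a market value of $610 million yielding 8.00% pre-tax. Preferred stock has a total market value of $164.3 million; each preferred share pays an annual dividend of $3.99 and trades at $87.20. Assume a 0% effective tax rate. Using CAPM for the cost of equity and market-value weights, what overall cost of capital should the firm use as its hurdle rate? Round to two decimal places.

11.09%

Cost of equity via CAPM: Re = 2.94% + 1.2 × 8.24% = 12.8280%.
Cost of preferred: Rp = 3.99 / 87.2 = 4.5757%.
Market value of equity E = 213.5 × 7.97m = 1701.595m.
Total capital V = 1701.595 + 164.3 + 610 = 2475.895.
Equity: weight = 1701.595/2475.895 = 0.6873; cost = 12.828%.
Preferred: weight = 164.3/2475.895 = 0.0664; cost = 4.5757%.
Revolver drawn: weight = 610/2475.895 = 0.2464; after-tax cost = 8% × (1 − 0%) = 8.0000%.
WACC = 0.6873 × 12.8280% + 0.0664 × 4.5757% + 0.2464 × 8.0000% = 11.0909%.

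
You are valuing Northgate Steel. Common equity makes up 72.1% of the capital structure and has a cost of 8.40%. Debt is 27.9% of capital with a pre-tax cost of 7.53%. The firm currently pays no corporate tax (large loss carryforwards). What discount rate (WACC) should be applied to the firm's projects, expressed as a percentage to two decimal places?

After-tax cost of debt = 7.53% × (1 − 0%) = 7.5300%.
WACC = 0.721 × 8.4000% + 0.279 × 7.5300% = 8.1573%.

8.16%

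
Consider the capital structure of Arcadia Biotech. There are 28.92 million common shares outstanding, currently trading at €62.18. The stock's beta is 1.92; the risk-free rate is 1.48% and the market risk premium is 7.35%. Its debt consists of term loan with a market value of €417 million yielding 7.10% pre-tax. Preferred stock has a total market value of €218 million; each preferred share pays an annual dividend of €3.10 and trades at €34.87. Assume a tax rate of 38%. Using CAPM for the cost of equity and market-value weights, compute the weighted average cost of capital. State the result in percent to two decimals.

Cost of equity via CAPM: Re = 1.48% + 1.92 × 7.35% = 15.5920%.
Cost of preferred: Rp = 3.1 / 34.87 = 8.8902%.
Market value of equity E = 62.18 × 28.92m = 1798.2456m.
Total capital V = 1798.2456 + 218 + 417 = 2433.2456.
Equity: weight = 1798.2456/2433.2456 = 0.7390; cost = 15.592%.
Preferred: weight = 218/2433.2456 = 0.0896; cost = 8.8902%.
Term loan: weight = 417/2433.2456 = 0.1714; after-tax cost = 7.1% × (1 − 38%) = 4.4020%.
WACC = 0.7390 × 15.5920% + 0.0896 × 8.8902% + 0.1714 × 4.4020% = 13.0739%.

13.07%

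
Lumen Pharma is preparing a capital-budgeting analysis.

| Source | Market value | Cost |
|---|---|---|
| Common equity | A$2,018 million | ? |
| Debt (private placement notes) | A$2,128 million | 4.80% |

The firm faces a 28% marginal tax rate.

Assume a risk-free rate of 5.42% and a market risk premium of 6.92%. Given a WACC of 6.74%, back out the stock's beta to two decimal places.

Total capital V = 2018 + 2128 = 4146.
Equity weight = 2018/4146 = 0.4867.
Private placement notes weight = 2128/4146 = 0.5133.
Debt contribution = 0.5133 × 4.8% × (1 − 28%) = 1.7738%.
Required equity contribution = 6.74% − 1.7738% = 4.9662%  ⇒  Re = 10.2030%.
CAPM: 10.2030% = 5.42% + β × 6.92%  ⇒  β = 0.6912.

0.69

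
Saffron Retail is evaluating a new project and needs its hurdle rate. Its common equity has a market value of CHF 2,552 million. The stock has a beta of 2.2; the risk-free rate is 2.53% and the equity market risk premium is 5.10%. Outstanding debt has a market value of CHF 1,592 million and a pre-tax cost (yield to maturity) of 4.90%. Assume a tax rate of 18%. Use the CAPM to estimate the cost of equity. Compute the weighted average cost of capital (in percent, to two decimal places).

10.01%

Cost of equity via CAPM: Re = 2.53% + 2.2 × 5.1% = 13.7500%.
Total capital V = 2552 + 1592 = 4144.
Equity: weight = 2552/4144 = 0.6158; cost = 13.75%.
Debt: weight = 1592/4144 = 0.3842; after-tax cost = 4.9% × (1 − 18%) = 4.0180%.
WACC = 0.6158 × 13.7500% + 0.3842 × 4.0180% = 10.0113%.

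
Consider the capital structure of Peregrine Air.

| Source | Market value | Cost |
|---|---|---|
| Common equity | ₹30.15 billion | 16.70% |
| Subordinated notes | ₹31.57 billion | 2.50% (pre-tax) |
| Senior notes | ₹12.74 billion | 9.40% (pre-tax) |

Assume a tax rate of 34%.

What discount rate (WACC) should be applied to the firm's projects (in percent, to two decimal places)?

Total capital V = 30.15 + 31.57 + 12.74 = 74.46.
Equity: weight = 30.15/74.46 = 0.4049; cost = 16.7%.
Subordinated notes: weight = 31.57/74.46 = 0.4240; after-tax cost = 2.5% × (1 − 34%) = 1.6500%.
Senior notes: weight = 12.74/74.46 = 0.1711; after-tax cost = 9.4% × (1 − 34%) = 6.2040%.
WACC = 0.4049 × 16.7000% + 0.4240 × 1.6500% + 0.1711 × 6.2040% = 8.5232%.

8.52%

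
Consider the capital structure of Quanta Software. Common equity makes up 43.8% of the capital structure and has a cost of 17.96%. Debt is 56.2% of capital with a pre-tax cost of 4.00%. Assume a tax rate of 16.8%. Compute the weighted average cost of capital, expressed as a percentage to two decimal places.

9.74%

After-tax cost of debt = 4% × (1 − 16.8%) = 3.3280%.
WACC = 0.438 × 17.9600% + 0.562 × 3.3280% = 9.7368%.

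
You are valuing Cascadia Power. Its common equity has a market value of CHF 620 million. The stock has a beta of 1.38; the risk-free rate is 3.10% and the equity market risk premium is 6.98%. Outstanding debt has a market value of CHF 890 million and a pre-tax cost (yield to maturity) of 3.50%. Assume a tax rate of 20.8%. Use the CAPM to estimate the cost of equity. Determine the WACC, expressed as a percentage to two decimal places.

6.86%

Cost of equity via CAPM: Re = 3.1% + 1.38 × 6.98% = 12.7324%.
Total capital V = 620 + 890 = 1510.
Equity: weight = 620/1510 = 0.4106; cost = 12.7324%.
Debt: weight = 890/1510 = 0.5894; after-tax cost = 3.5% × (1 − 20.8%) = 2.7720%.
WACC = 0.4106 × 12.7324% + 0.5894 × 2.7720% = 6.8617%.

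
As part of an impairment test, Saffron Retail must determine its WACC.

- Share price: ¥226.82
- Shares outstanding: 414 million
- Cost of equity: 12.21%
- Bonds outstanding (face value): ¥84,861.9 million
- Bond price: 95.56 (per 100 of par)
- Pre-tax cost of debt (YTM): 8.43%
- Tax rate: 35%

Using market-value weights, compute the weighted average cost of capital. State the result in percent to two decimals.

Market value of equity E = 226.82 × 414m = 93903.48m. Market value of debt D = 84861.9m × 95.56/100 = 81094.03164m.
Total capital V = 93903.48 + 81094.03164 = 174997.51164.
Equity: weight = 93903.48/174997.51164 = 0.5366; cost = 12.21%.
Bonds outstanding: weight = 81094.03164/174997.51164 = 0.4634; after-tax cost = 8.43% × (1 − 35%) = 5.4795%.
WACC = 0.5366 × 12.2100% + 0.4634 × 5.4795% = 9.0911%.

9.09%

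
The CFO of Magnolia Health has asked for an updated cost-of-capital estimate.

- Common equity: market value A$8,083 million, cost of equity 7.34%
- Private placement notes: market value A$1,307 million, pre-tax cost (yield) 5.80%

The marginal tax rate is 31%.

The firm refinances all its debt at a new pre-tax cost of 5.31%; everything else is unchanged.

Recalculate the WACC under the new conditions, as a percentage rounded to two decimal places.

After the change:
Total capital V = 8083 + 1307 = 9390.
Equity: weight = 8083/9390 = 0.8608; cost = 7.34%.
Private placement notes: weight = 1307/9390 = 0.1392; after-tax cost = 5.31% × (1 − 31%) = 3.6639%.
WACC = 0.8608 × 7.3400% + 0.1392 × 3.6639% = 6.8283%.

6.83%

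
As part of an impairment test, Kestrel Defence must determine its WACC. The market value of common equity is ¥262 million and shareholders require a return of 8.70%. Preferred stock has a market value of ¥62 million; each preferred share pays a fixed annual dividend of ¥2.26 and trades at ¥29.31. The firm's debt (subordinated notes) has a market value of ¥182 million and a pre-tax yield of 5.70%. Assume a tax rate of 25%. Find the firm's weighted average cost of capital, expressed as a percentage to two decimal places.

6.99%

Cost of preferred: Rp = 2.26 / 29.31 = 7.7107%.
Total capital V = 262 + 62 + 182 = 506.
Equity: weight = 262/506 = 0.5178; cost = 8.7%.
Preferred: weight = 62/506 = 0.1225; cost = 7.7107%.
Subordinated notes: weight = 182/506 = 0.3597; after-tax cost = 5.7% × (1 − 25%) = 4.2750%.
WACC = 0.5178 × 8.7000% + 0.1225 × 7.7107% + 0.3597 × 4.2750% = 6.9872%.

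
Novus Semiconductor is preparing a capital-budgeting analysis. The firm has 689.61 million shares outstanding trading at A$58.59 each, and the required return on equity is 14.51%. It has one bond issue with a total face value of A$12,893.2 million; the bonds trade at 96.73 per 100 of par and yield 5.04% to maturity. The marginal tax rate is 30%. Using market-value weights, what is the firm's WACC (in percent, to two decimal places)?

Market value of equity E = 58.59 × 689.61m = 40404.2499m. Market value of debt D = 12893.2m × 96.73/100 = 12471.59236m.
Total capital V = 40404.2499 + 12471.59236 = 52875.84226.
Equity: weight = 40404.2499/52875.84226 = 0.7641; cost = 14.51%.
Bonds outstanding: weight = 12471.59236/52875.84226 = 0.2359; after-tax cost = 5.04% × (1 − 30%) = 3.5280%.
WACC = 0.7641 × 14.5100% + 0.2359 × 3.5280% = 11.9197%.

11.92%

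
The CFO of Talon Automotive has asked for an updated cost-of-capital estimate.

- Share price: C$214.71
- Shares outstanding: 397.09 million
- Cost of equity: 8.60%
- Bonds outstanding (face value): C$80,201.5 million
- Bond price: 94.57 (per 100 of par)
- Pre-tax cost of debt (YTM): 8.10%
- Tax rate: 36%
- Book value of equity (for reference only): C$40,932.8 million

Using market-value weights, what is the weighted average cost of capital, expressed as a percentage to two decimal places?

Market value of equity E = 214.71 × 397.09m = 85259.1939m. Market value of debt D = 80201.5m × 94.57/100 = 75846.55855m.
Total capital V = 85259.1939 + 75846.55855 = 161105.75245.
Equity: weight = 85259.1939/161105.75245 = 0.5292; cost = 8.6%.
Bonds outstanding: weight = 75846.55855/161105.75245 = 0.4708; after-tax cost = 8.1% × (1 − 36%) = 5.1840%.
WACC = 0.5292 × 8.6000% + 0.4708 × 5.1840% = 6.9918%.

6.99%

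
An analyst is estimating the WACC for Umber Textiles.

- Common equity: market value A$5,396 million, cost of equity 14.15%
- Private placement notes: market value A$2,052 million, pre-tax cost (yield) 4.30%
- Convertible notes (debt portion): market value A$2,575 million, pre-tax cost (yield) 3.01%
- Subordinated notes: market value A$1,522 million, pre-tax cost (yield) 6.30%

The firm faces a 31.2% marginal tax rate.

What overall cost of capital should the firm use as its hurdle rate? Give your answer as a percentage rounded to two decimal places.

8.17%

Total capital V = 5396 + 2052 + 2575 + 1522 = 11545.
Equity: weight = 5396/11545 = 0.4674; cost = 14.15%.
Private placement notes: weight = 2052/11545 = 0.1777; after-tax cost = 4.3% × (1 − 31.2%) = 2.9584%.
Convertible notes (debt portion): weight = 2575/11545 = 0.2230; after-tax cost = 3.01% × (1 − 31.2%) = 2.0709%.
Subordinated notes: weight = 1522/11545 = 0.1318; after-tax cost = 6.3% × (1 − 31.2%) = 4.3344%.
WACC = 0.4674 × 14.1500% + 0.1777 × 2.9584% + 0.2230 × 2.0709% + 0.1318 × 4.3344% = 8.1727%.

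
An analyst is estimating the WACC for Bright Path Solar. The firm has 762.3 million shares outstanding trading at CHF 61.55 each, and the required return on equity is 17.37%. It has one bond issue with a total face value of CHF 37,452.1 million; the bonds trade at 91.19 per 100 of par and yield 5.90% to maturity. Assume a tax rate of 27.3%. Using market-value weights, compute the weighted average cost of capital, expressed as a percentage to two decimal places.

Market value of equity E = 61.55 × 762.3m = 46919.565m. Market value of debt D = 37452.1m × 91.19/100 = 34152.56999m.
Total capital V = 46919.565 + 34152.56999 = 81072.13499.
Equity: weight = 46919.565/81072.13499 = 0.5787; cost = 17.37%.
Bonds outstanding: weight = 34152.56999/81072.13499 = 0.4213; after-tax cost = 5.9% × (1 − 27.3%) = 4.2893%.
WACC = 0.5787 × 17.3700% + 0.4213 × 4.2893% = 11.8596%.

11.86%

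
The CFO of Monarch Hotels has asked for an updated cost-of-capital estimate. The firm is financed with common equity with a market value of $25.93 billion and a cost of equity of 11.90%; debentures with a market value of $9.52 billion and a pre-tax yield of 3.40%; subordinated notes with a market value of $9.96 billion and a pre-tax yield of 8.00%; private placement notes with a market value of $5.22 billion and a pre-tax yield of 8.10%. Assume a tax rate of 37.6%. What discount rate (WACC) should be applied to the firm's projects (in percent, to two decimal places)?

Total capital V = 25.93 + 9.52 + 9.96 + 5.22 = 50.63.
Equity: weight = 25.93/50.63 = 0.5121; cost = 11.9%.
Debentures: weight = 9.52/50.63 = 0.1880; after-tax cost = 3.4% × (1 − 37.6%) = 2.1216%.
Subordinated notes: weight = 9.96/50.63 = 0.1967; after-tax cost = 8% × (1 − 37.6%) = 4.9920%.
Private placement notes: weight = 5.22/50.63 = 0.1031; after-tax cost = 8.1% × (1 − 37.6%) = 5.0544%.
WACC = 0.5121 × 11.9000% + 0.1880 × 2.1216% + 0.1967 × 4.9920% + 0.1031 × 5.0544% = 7.9966%.

8.00%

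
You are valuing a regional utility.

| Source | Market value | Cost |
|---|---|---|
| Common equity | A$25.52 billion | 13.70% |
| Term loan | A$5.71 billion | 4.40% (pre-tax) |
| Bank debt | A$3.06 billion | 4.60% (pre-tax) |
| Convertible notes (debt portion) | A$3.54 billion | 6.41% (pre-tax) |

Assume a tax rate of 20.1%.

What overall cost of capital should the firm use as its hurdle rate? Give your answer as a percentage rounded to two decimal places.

Total capital V = 25.52 + 5.71 + 3.06 + 3.54 = 37.83.
Equity: weight = 25.52/37.83 = 0.6746; cost = 13.7%.
Term loan: weight = 5.71/37.83 = 0.1509; after-tax cost = 4.4% × (1 − 20.1%) = 3.5156%.
Bank debt: weight = 3.06/37.83 = 0.0809; after-tax cost = 4.6% × (1 − 20.1%) = 3.6754%.
Convertible notes (debt portion): weight = 3.54/37.83 = 0.0936; after-tax cost = 6.41% × (1 − 20.1%) = 5.1216%.
WACC = 0.6746 × 13.7000% + 0.1509 × 3.5156% + 0.0809 × 3.6754% + 0.0936 × 5.1216% = 10.5492%.

10.55%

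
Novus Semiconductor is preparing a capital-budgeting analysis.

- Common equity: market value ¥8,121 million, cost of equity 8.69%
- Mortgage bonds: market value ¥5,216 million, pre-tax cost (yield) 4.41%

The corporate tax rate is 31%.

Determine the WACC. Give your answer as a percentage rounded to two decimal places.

6.48%

Total capital V = 8121 + 5216 = 13337.
Equity: weight = 8121/13337 = 0.6089; cost = 8.69%.
Mortgage bonds: weight = 5216/13337 = 0.3911; after-tax cost = 4.41% × (1 − 31%) = 3.0429%.
WACC = 0.6089 × 8.6900% + 0.3911 × 3.0429% = 6.4815%.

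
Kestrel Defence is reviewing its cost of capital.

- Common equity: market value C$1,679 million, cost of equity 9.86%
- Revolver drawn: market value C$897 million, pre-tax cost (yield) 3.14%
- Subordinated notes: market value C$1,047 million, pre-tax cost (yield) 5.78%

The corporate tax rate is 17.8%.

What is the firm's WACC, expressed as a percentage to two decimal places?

6.58%

Total capital V = 1679 + 897 + 1047 = 3623.
Equity: weight = 1679/3623 = 0.4634; cost = 9.86%.
Revolver drawn: weight = 897/3623 = 0.2476; after-tax cost = 3.14% × (1 − 17.8%) = 2.5811%.
Subordinated notes: weight = 1047/3623 = 0.2890; after-tax cost = 5.78% × (1 − 17.8%) = 4.7512%.
WACC = 0.4634 × 9.8600% + 0.2476 × 2.5811% + 0.2890 × 4.7512% = 6.5815%.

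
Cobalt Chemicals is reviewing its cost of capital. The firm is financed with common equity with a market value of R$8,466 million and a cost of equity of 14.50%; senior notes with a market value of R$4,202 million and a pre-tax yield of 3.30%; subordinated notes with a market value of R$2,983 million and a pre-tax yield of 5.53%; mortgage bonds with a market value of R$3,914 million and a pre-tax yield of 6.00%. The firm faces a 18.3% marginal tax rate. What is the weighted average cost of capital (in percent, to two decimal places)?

8.52%

Total capital V = 8466 + 4202 + 2983 + 3914 = 19565.
Equity: weight = 8466/19565 = 0.4327; cost = 14.5%.
Senior notes: weight = 4202/19565 = 0.2148; after-tax cost = 3.3% × (1 − 18.3%) = 2.6961%.
Subordinated notes: weight = 2983/19565 = 0.1525; after-tax cost = 5.53% × (1 − 18.3%) = 4.5180%.
Mortgage bonds: weight = 3914/19565 = 0.2001; after-tax cost = 6% × (1 − 18.3%) = 4.9020%.
WACC = 0.4327 × 14.5000% + 0.2148 × 2.6961% + 0.1525 × 4.5180% + 0.2001 × 4.9020% = 8.5229%.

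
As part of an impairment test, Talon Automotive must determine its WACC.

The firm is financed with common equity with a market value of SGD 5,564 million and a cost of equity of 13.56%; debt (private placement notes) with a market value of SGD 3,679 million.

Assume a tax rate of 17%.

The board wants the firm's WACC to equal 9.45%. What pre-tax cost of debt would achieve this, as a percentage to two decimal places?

Total capital V = 5564 + 3679 = 9243.
Equity weight = 5564/9243 = 0.6020.
Private placement notes weight = 3679/9243 = 0.3980.
Equity contribution = 0.6020 × 13.56% = 8.1627%.
Remaining for debt = 9.45% − 8.1627% = 1.2873%.
Rd × (1 − 17%) × 0.3980 = 1.2873%  ⇒  Rd = 3.8966%.

3.90%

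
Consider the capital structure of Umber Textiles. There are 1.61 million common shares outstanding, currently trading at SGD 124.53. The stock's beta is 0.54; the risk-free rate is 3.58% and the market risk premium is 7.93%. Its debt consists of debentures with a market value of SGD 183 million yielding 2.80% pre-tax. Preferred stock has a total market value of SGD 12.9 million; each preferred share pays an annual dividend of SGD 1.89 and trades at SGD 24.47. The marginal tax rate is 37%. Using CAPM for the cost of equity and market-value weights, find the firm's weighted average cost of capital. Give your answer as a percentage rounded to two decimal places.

Cost of equity via CAPM: Re = 3.58% + 0.54 × 7.93% = 7.8622%.
Cost of preferred: Rp = 1.89 / 24.47 = 7.7237%.
Market value of equity E = 124.53 × 1.61m = 200.4933m.
Total capital V = 200.4933 + 12.9 + 183 = 396.3933.
Equity: weight = 200.4933/396.3933 = 0.5058; cost = 7.8622%.
Preferred: weight = 12.9/396.3933 = 0.0325; cost = 7.7237%.
Debentures: weight = 183/396.3933 = 0.4617; after-tax cost = 2.8% × (1 − 37%) = 1.7640%.
WACC = 0.5058 × 7.8622% + 0.0325 × 7.7237% + 0.4617 × 1.7640% = 5.0424%.

5.04%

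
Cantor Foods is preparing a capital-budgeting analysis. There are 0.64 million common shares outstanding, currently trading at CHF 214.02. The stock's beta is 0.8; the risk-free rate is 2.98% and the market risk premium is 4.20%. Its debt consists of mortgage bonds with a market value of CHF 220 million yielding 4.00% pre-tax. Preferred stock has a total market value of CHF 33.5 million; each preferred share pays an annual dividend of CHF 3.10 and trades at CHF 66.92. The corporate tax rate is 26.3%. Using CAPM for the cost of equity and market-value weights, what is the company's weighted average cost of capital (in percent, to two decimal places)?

4.28%

Cost of equity via CAPM: Re = 2.98% + 0.8 × 4.2% = 6.3400%.
Cost of preferred: Rp = 3.1 / 66.92 = 4.6324%.
Market value of equity E = 214.02 × 0.64m = 136.9728m.
Total capital V = 136.9728 + 33.5 + 220 = 390.4728.
Equity: weight = 136.9728/390.4728 = 0.3508; cost = 6.34%.
Preferred: weight = 33.5/390.4728 = 0.0858; cost = 4.6324%.
Mortgage bonds: weight = 220/390.4728 = 0.5634; after-tax cost = 4% × (1 − 26.3%) = 2.9480%.
WACC = 0.3508 × 6.3400% + 0.0858 × 4.6324% + 0.5634 × 2.9480% = 4.2824%.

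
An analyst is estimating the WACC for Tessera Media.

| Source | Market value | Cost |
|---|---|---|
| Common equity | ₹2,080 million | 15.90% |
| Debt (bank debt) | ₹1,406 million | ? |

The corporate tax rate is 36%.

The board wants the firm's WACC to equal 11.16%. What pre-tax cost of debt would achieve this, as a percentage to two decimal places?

Total capital V = 2080 + 1406 = 3486.
Equity weight = 2080/3486 = 0.5967.
Bank debt weight = 1406/3486 = 0.4033.
Equity contribution = 0.5967 × 15.9% = 9.4871%.
Remaining for debt = 11.16% − 9.4871% = 1.6729%.
Rd × (1 − 36%) × 0.4033 = 1.6729%  ⇒  Rd = 6.4809%.

6.48%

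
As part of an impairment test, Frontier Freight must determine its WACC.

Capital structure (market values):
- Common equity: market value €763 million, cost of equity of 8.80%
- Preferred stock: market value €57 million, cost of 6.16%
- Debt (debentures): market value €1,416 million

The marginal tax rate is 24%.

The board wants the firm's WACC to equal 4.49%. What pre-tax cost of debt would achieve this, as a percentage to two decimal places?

2.76%

Total capital V = 763 + 57 + 1416 = 2236.
Equity weight = 763/2236 = 0.3412.
Preferred weight = 57/2236 = 0.0255.
Debentures weight = 1416/2236 = 0.6333.
Equity contribution = 0.3412 × 8.8% = 3.0029%.
Preferred contribution = 0.0255 × 6.16% = 0.1570%.
Remaining for debt = 4.49% − 3.1599% = 1.3301%.
Rd × (1 − 24%) × 0.6333 = 1.3301%  ⇒  Rd = 2.7636%.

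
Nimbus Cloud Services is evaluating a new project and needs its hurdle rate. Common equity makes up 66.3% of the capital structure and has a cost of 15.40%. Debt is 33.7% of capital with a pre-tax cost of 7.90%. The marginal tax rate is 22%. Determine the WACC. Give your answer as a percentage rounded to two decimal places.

12.29%

After-tax cost of debt = 7.9% × (1 − 22%) = 6.1620%.
WACC = 0.663 × 15.4000% + 0.337 × 6.1620% = 12.2868%.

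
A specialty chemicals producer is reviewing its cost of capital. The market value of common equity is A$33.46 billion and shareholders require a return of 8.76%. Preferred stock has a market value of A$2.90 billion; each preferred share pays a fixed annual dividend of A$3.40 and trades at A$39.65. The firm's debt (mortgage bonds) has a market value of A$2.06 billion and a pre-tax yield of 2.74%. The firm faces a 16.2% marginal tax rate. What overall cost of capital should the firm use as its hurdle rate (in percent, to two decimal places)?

Cost of preferred: Rp = 3.4 / 39.65 = 8.5750%.
Total capital V = 33.46 + 2.9 + 2.06 = 38.42.
Equity: weight = 33.46/38.42 = 0.8709; cost = 8.76%.
Preferred: weight = 2.9/38.42 = 0.0755; cost = 8.575%.
Mortgage bonds: weight = 2.06/38.42 = 0.0536; after-tax cost = 2.74% × (1 − 16.2%) = 2.2961%.
WACC = 0.8709 × 8.7600% + 0.0755 × 8.5750% + 0.0536 × 2.2961% = 8.3995%.

8.40%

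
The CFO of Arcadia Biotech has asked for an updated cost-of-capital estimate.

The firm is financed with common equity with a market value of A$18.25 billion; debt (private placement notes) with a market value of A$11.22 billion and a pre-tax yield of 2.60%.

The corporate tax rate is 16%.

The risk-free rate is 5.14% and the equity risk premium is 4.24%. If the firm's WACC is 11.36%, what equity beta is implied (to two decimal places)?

2.80

Total capital V = 18.25 + 11.22 = 29.47.
Equity weight = 18.25/29.47 = 0.6193.
Private placement notes weight = 11.22/29.47 = 0.3807.
Debt contribution = 0.3807 × 2.6% × (1 − 16%) = 0.8315%.
Required equity contribution = 11.36% − 0.8315% = 10.5285%  ⇒  Re = 17.0014%.
CAPM: 17.0014% = 5.14% + β × 4.24%  ⇒  β = 2.7975.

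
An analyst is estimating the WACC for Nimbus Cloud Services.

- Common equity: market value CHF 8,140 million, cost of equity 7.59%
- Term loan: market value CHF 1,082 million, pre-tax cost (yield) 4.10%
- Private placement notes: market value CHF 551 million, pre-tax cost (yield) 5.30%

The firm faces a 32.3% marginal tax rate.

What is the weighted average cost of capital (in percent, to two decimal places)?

Total capital V = 8140 + 1082 + 551 = 9773.
Equity: weight = 8140/9773 = 0.8329; cost = 7.59%.
Term loan: weight = 1082/9773 = 0.1107; after-tax cost = 4.1% × (1 − 32.3%) = 2.7757%.
Private placement notes: weight = 551/9773 = 0.0564; after-tax cost = 5.3% × (1 − 32.3%) = 3.5881%.
WACC = 0.8329 × 7.5900% + 0.1107 × 2.7757% + 0.0564 × 3.5881% = 6.8314%.

6.83%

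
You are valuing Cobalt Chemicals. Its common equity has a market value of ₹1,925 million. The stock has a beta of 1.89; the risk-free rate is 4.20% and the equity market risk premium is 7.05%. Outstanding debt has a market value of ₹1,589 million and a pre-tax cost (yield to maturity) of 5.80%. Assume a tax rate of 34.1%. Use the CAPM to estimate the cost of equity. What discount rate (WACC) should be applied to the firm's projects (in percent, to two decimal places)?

11.33%

Cost of equity via CAPM: Re = 4.2% + 1.89 × 7.05% = 17.5245%.
Total capital V = 1925 + 1589 = 3514.
Equity: weight = 1925/3514 = 0.5478; cost = 17.5245%.
Debt: weight = 1589/3514 = 0.4522; after-tax cost = 5.8% × (1 − 34.1%) = 3.8222%.
WACC = 0.5478 × 17.5245% + 0.4522 × 3.8222% = 11.3284%.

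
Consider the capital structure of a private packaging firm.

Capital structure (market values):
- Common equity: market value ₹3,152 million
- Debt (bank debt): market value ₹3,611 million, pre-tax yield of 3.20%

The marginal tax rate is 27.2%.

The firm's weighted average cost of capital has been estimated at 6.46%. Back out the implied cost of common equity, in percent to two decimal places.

11.19%

Total capital V = 3152 + 3611 = 6763.
Equity weight = 3152/6763 = 0.4661.
Bank debt weight = 3611/6763 = 0.5339.
Debt contribution = 0.5339 × 3.2% × (1 − 27.2%) = 1.2439%.
Required equity contribution = 6.46% − 1.2439% = 5.2161%.
Re = 5.2161% / 0.4661 = 11.1919%.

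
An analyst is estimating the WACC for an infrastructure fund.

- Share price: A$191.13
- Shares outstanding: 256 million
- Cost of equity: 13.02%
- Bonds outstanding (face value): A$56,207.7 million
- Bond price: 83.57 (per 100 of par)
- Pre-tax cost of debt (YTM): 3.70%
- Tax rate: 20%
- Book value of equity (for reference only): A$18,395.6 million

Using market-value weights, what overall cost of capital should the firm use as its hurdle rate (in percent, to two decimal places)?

Market value of equity E = 191.13 × 256m = 48929.28m. Market value of debt D = 56207.7m × 83.57/100 = 46972.77489m.
Total capital V = 48929.28 + 46972.77489 = 95902.05489.
Equity: weight = 48929.28/95902.05489 = 0.5102; cost = 13.02%.
Bonds outstanding: weight = 46972.77489/95902.05489 = 0.4898; after-tax cost = 3.7% × (1 − 20%) = 2.9600%.
WACC = 0.5102 × 13.0200% + 0.4898 × 2.9600% = 8.0926%.

8.09%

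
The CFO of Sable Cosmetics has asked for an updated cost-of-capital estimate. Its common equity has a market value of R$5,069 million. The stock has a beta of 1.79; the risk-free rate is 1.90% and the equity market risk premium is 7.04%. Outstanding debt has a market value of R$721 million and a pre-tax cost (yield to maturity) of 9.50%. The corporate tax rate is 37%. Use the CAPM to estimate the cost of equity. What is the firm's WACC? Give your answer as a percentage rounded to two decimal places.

13.44%

Cost of equity via CAPM: Re = 1.9% + 1.79 × 7.04% = 14.5016%.
Total capital V = 5069 + 721 = 5790.
Equity: weight = 5069/5790 = 0.8755; cost = 14.5016%.
Debt: weight = 721/5790 = 0.1245; after-tax cost = 9.5% × (1 − 37%) = 5.9850%.
WACC = 0.8755 × 14.5016% + 0.1245 × 5.9850% = 13.4411%.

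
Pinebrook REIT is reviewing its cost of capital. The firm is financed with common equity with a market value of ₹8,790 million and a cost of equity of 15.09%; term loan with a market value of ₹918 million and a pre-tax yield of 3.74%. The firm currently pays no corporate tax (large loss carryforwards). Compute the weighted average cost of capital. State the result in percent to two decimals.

14.02%

Total capital V = 8790 + 918 = 9708.
Equity: weight = 8790/9708 = 0.9054; cost = 15.09%.
Term loan: weight = 918/9708 = 0.0946; after-tax cost = 3.74% × (1 − 0%) = 3.7400%.
WACC = 0.9054 × 15.0900% + 0.0946 × 3.7400% = 14.0167%.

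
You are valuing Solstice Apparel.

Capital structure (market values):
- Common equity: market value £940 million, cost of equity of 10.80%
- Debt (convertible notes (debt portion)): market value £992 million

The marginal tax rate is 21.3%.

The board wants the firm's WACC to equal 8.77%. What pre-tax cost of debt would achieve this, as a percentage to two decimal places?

8.70%

Total capital V = 940 + 992 = 1932.
Equity weight = 940/1932 = 0.4865.
Convertible notes (debt portion) weight = 992/1932 = 0.5135.
Equity contribution = 0.4865 × 10.8% = 5.2547%.
Remaining for debt = 8.77% − 5.2547% = 3.5153%.
Rd × (1 − 21.3%) × 0.5135 = 3.5153%  ⇒  Rd = 8.6994%.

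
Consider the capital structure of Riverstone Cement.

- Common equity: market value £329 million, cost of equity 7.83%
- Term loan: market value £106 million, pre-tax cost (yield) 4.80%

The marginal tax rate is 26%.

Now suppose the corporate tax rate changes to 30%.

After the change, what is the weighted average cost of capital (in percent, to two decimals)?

6.74%

After the change:
Total capital V = 329 + 106 = 435.
Equity: weight = 329/435 = 0.7563; cost = 7.83%.
Term loan: weight = 106/435 = 0.2437; after-tax cost = 4.8% × (1 − 30%) = 3.3600%.
WACC = 0.7563 × 7.8300% + 0.2437 × 3.3600% = 6.7408%.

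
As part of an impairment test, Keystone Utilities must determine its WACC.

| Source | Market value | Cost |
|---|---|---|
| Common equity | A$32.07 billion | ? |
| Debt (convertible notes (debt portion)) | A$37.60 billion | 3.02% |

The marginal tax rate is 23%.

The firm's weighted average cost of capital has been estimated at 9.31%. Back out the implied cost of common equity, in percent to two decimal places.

Total capital V = 32.07 + 37.6 = 69.67.
Equity weight = 32.07/69.67 = 0.4603.
Convertible notes (debt portion) weight = 37.6/69.67 = 0.5397.
Debt contribution = 0.5397 × 3.02% × (1 − 23%) = 1.2550%.
Required equity contribution = 9.31% − 1.2550% = 8.0550%.
Re = 8.0550% / 0.4603 = 17.4990%.

17.50%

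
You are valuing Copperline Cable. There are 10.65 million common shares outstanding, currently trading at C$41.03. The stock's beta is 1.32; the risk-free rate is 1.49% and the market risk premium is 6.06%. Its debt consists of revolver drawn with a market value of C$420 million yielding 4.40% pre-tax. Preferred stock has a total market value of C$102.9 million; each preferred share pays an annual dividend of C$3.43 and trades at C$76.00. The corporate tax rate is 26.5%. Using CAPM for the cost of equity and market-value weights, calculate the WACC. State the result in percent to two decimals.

Cost of equity via CAPM: Re = 1.49% + 1.32 × 6.06% = 9.4892%.
Cost of preferred: Rp = 3.43 / 76.0 = 4.5132%.
Market value of equity E = 41.03 × 10.65m = 436.9695m.
Total capital V = 436.9695 + 102.9 + 420 = 959.8695.
Equity: weight = 436.9695/959.8695 = 0.4552; cost = 9.4892%.
Preferred: weight = 102.9/959.8695 = 0.1072; cost = 4.5132%.
Revolver drawn: weight = 420/959.8695 = 0.4376; after-tax cost = 4.4% × (1 − 26.5%) = 3.2340%.
WACC = 0.4552 × 9.4892% + 0.1072 × 4.5132% + 0.4376 × 3.2340% = 6.2187%.

6.22%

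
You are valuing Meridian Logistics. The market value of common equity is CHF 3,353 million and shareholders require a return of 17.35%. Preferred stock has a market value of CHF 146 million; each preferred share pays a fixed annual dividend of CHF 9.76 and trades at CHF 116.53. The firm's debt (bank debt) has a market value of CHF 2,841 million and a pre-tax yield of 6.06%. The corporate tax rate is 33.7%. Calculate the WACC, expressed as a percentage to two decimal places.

Cost of preferred: Rp = 9.76 / 116.53 = 8.3755%.
Total capital V = 3353 + 146 + 2841 = 6340.
Equity: weight = 3353/6340 = 0.5289; cost = 17.35%.
Preferred: weight = 146/6340 = 0.0230; cost = 8.3755%.
Bank debt: weight = 2841/6340 = 0.4481; after-tax cost = 6.06% × (1 − 33.7%) = 4.0178%.
WACC = 0.5289 × 17.3500% + 0.0230 × 8.3755% + 0.4481 × 4.0178% = 11.1691%.

11.17%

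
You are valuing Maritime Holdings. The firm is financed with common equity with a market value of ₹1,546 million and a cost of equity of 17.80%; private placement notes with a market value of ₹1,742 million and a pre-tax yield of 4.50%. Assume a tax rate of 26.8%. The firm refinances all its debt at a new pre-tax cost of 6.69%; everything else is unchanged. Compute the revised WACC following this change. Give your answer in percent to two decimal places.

After the change:
Total capital V = 1546 + 1742 = 3288.
Equity: weight = 1546/3288 = 0.4702; cost = 17.8%.
Private placement notes: weight = 1742/3288 = 0.5298; after-tax cost = 6.69% × (1 − 26.8%) = 4.8971%.
WACC = 0.4702 × 17.8000% + 0.5298 × 4.8971% = 10.9640%.

10.96%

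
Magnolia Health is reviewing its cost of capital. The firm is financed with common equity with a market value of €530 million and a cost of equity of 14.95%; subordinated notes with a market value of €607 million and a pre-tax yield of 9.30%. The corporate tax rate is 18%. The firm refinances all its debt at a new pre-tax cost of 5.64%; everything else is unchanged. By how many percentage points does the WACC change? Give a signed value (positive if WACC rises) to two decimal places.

Current WACC:
Total capital V = 530 + 607 = 1137.
Equity: weight = 530/1137 = 0.4661; cost = 14.95%.
Subordinated notes: weight = 607/1137 = 0.5339; after-tax cost = 9.3% × (1 − 18%) = 7.6260%.
WACC = 0.4661 × 14.9500% + 0.5339 × 7.6260% = 11.0400%.
After the change:
Total capital V = 530 + 607 = 1137.
Equity: weight = 530/1137 = 0.4661; cost = 14.95%.
Subordinated notes: weight = 607/1137 = 0.5339; after-tax cost = 5.64% × (1 − 18%) = 4.6248%.
WACC = 0.4661 × 14.9500% + 0.5339 × 4.6248% = 9.4378%.
Change in WACC = 9.4378% − 11.0400% = -1.6022 pp.

-1.60 pp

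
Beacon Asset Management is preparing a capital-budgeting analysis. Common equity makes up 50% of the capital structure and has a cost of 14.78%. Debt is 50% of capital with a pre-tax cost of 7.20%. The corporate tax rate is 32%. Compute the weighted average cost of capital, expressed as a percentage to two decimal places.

9.84%

After-tax cost of debt = 7.2% × (1 − 32%) = 4.8960%.
WACC = 0.500 × 14.7800% + 0.500 × 4.8960% = 9.8380%.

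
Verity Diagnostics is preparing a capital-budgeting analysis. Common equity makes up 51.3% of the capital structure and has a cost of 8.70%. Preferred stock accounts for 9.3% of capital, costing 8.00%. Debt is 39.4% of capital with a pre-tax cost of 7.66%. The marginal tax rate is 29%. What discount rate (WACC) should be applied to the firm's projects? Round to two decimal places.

After-tax cost of debt = 7.66% × (1 − 29%) = 5.4386%.
WACC = 0.513 × 8.7000% + 0.093 × 8.0000% + 0.394 × 5.4386% = 7.3499%.

7.35%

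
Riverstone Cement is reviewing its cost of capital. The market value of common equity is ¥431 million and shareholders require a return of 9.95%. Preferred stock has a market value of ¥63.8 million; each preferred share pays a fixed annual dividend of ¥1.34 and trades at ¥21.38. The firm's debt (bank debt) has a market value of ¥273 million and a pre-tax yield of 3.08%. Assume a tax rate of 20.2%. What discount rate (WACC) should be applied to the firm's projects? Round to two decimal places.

6.98%

Cost of preferred: Rp = 1.34 / 21.38 = 6.2675%.
Total capital V = 431 + 63.8 + 273 = 767.8.
Equity: weight = 431/767.8 = 0.5613; cost = 9.95%.
Preferred: weight = 63.8/767.8 = 0.0831; cost = 6.2675%.
Bank debt: weight = 273/767.8 = 0.3556; after-tax cost = 3.08% × (1 − 20.2%) = 2.4578%.
WACC = 0.5613 × 9.9500% + 0.0831 × 6.2675% + 0.3556 × 2.4578% = 6.9801%.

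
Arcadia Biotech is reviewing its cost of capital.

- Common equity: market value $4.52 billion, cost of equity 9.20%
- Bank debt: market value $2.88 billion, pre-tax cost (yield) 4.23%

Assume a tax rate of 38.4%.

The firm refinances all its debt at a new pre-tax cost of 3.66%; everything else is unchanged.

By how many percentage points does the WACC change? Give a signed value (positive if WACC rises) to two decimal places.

-0.14 pp

Current WACC:
Total capital V = 4.52 + 2.88 = 7.4.
Equity: weight = 4.52/7.4 = 0.6108; cost = 9.2%.
Bank debt: weight = 2.88/7.4 = 0.3892; after-tax cost = 4.23% × (1 − 38.4%) = 2.6057%.
WACC = 0.6108 × 9.2000% + 0.3892 × 2.6057% = 6.6336%.
After the change:
Total capital V = 4.52 + 2.88 = 7.4.
Equity: weight = 4.52/7.4 = 0.6108; cost = 9.2%.
Bank debt: weight = 2.88/7.4 = 0.3892; after-tax cost = 3.66% × (1 − 38.4%) = 2.2546%.
WACC = 0.6108 × 9.2000% + 0.3892 × 2.2546% = 6.4969%.
Change in WACC = 6.4969% − 6.6336% = -0.1367 pp.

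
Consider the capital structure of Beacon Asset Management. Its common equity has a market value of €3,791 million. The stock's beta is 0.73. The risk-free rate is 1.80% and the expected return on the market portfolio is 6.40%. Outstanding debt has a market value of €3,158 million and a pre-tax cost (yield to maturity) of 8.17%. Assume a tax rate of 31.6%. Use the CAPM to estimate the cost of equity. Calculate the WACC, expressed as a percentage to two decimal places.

5.35%

Market risk premium = 6.4% − 1.8% = 4.6%.
Cost of equity via CAPM: Re = 1.8% + 0.73 × 4.6% = 5.1580%.
Total capital V = 3791 + 3158 = 6949.
Equity: weight = 3791/6949 = 0.5455; cost = 5.158%.
Debt: weight = 3158/6949 = 0.4545; after-tax cost = 8.17% × (1 − 31.6%) = 5.5883%.
WACC = 0.5455 × 5.1580% + 0.4545 × 5.5883% = 5.3535%.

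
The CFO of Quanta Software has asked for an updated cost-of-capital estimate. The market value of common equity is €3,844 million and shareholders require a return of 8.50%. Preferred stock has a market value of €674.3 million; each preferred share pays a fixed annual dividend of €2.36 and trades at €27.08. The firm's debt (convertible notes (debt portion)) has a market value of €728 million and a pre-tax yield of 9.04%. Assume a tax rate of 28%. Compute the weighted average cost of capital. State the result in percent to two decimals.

Cost of preferred: Rp = 2.36 / 27.08 = 8.7149%.
Total capital V = 3844 + 674.3 + 728 = 5246.3.
Equity: weight = 3844/5246.3 = 0.7327; cost = 8.5%.
Preferred: weight = 674.3/5246.3 = 0.1285; cost = 8.7149%.
Convertible notes (debt portion): weight = 728/5246.3 = 0.1388; after-tax cost = 9.04% × (1 − 28%) = 6.5088%.
WACC = 0.7327 × 8.5000% + 0.1285 × 8.7149% + 0.1388 × 6.5088% = 8.2513%.

8.25%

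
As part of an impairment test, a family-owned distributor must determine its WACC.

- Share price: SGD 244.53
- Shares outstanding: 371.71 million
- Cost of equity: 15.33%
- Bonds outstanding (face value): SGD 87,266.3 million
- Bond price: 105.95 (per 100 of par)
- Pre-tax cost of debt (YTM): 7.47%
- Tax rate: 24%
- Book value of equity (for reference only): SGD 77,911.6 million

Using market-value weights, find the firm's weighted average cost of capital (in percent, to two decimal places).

Market value of equity E = 244.53 × 371.71m = 90894.2463m. Market value of debt D = 87266.3m × 105.95/100 = 92458.64485m.
Total capital V = 90894.2463 + 92458.64485 = 183352.89115.
Equity: weight = 90894.2463/183352.89115 = 0.4957; cost = 15.33%.
Bonds outstanding: weight = 92458.64485/183352.89115 = 0.5043; after-tax cost = 7.47% × (1 − 24%) = 5.6772%.
WACC = 0.4957 × 15.3300% + 0.5043 × 5.6772% = 10.4624%.

10.46%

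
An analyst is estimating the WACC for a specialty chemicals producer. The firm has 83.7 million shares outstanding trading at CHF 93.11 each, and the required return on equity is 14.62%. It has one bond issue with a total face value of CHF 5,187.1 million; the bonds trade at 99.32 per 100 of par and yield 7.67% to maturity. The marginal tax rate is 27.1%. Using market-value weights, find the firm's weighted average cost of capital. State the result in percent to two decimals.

11.03%

Market value of equity E = 93.11 × 83.7m = 7793.307m. Market value of debt D = 5187.1m × 99.32/100 = 5151.82772m.
Total capital V = 7793.307 + 5151.82772 = 12945.13472.
Equity: weight = 7793.307/12945.13472 = 0.6020; cost = 14.62%.
Bonds outstanding: weight = 5151.82772/12945.13472 = 0.3980; after-tax cost = 7.67% × (1 − 27.1%) = 5.5914%.
WACC = 0.6020 × 14.6200% + 0.3980 × 5.5914% = 11.0269%.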